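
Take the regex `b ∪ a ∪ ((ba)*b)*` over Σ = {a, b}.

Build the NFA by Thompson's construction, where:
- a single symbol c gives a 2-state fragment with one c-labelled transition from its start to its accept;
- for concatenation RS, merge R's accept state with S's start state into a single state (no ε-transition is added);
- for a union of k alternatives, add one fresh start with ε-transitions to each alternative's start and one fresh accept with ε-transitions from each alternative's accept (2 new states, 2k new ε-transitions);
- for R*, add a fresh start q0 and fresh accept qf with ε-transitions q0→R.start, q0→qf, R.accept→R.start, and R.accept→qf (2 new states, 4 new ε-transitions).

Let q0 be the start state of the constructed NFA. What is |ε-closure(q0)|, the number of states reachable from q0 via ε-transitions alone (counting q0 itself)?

9

Work bottom-up. For each fragment F, track |ε-closure(F.start)| and whether F's accept lies in that closure (i.e. whether F accepts ε). A single-symbol fragment has closure size 1 and does not accept ε.
  ba → same as the first factor's closure: C = 1
  (ba)* → the star's fresh start ε-reaches both the body's start and the fresh accept: C = 2 + 1 = 3
  (ba)*b → the left operand accepts ε, so the closure extends into the next operand (the shared merged state is already counted); C = 3 + (1−1) = 3
  ((ba)*b)* → the star's fresh start ε-reaches both the body's start and the fresh accept: C = 2 + 3 = 5
  b ∪ a ∪ ((ba)*b)* → new start ε-reaches every alternative's start; at least one alternative accepts ε, so the union's new accept is reached too: C = 1 + 1 + 1 + 5 + 1 = 9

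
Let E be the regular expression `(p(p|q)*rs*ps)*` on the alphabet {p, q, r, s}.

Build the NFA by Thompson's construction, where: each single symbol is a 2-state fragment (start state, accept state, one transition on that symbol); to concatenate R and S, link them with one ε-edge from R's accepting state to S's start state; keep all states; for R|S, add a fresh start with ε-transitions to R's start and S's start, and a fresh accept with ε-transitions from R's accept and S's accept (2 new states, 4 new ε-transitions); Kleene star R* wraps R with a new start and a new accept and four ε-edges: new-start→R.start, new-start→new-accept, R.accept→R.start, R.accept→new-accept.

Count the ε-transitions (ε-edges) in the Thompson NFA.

21

Recursing over subexpressions:
Each of the 7 symbol leaves contributes 0 ε-transitions.
  p|q : 4 ε-transitions
  (p|q)* : 8 ε-transitions
  s* : 4 ε-transitions
  p(p|q)*rs*ps : 17 ε-transitions
  (p(p|q)*rs*ps)* : 21 ε-transitions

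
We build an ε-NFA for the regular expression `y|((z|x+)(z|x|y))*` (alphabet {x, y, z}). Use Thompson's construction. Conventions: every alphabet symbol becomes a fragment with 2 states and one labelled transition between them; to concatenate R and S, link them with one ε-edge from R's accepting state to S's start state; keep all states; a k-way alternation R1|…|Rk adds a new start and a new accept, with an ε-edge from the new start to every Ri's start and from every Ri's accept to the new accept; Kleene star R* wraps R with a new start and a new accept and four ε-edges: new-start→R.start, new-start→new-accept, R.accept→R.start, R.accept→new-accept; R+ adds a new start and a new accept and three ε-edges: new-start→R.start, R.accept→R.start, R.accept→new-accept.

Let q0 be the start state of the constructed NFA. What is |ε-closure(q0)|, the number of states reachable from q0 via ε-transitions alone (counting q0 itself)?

Let C(F) = |ε-closure(F.start)| within fragment F, and note whether F accepts ε. Symbol fragments have C = 1 and do not accept ε. Then:
  x+ — new start ε-reaches only the body's start; the new accept needs a symbol first: |closure| = 1 + 1 = 2
  z|x+ — new start ε-reaches every alternative's start; none of them accept ε, so the new accept is not reached: |closure| = 1 + 1 + 2 = 4
  z|x|y — new start ε-reaches every alternative's start; none of them accept ε, so the new accept is not reached: |closure| = 1 + 1 + 1 + 1 = 4
  (z|x+)(z|x|y) — same as the first factor's closure: |closure| = 4
  ((z|x+)(z|x|y))* — the star's fresh start ε-reaches both the body's start and the fresh accept: |closure| = 2 + 4 = 6
  y|((z|x+)(z|x|y))* — new start ε-reaches every alternative's start; at least one alternative accepts ε, so the union's new accept is reached too: |closure| = 1 + 1 + 6 + 1 = 9

9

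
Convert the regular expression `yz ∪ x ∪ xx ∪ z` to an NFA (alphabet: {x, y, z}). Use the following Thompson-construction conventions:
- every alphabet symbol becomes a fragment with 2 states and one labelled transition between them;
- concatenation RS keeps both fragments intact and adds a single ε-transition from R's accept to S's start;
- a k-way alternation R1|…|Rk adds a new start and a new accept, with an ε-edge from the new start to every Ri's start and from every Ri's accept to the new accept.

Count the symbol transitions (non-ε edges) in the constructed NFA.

6

Building bottom-up:
Each of the 6 symbol leaves contributes exactly 1 symbol transition.
  yz = 2 symbol transitions
  xx = 2 symbol transitions
  yz ∪ x ∪ xx ∪ z = 6 symbol transitions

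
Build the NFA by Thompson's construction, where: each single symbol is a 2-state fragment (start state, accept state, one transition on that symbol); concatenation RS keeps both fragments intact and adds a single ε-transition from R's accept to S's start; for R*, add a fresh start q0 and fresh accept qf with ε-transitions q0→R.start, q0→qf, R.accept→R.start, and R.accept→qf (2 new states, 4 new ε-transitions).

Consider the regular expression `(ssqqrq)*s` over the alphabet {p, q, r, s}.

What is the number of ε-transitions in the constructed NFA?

Recursing over subexpressions:
Each of the 7 symbol leaves contributes 0 ε-transitions.
  ssqqrq — 5 ε-transitions
  (ssqqrq)* — 9 ε-transitions
  (ssqqrq)*s — 10 ε-transitions

10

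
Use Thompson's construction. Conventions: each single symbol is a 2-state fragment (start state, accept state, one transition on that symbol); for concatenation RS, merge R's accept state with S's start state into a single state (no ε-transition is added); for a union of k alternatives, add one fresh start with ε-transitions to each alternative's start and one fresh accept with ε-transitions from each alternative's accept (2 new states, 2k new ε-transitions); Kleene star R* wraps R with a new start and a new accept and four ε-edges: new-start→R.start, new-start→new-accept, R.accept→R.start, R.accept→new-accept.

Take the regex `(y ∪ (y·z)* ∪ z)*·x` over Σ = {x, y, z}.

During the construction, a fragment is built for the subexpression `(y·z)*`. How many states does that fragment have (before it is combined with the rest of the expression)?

5

Fragment for `(y·z)*`:
Each of the 2 symbol leaves contributes a 2-state fragment.
  y·z → 3 states
  (y·z)* → 5 states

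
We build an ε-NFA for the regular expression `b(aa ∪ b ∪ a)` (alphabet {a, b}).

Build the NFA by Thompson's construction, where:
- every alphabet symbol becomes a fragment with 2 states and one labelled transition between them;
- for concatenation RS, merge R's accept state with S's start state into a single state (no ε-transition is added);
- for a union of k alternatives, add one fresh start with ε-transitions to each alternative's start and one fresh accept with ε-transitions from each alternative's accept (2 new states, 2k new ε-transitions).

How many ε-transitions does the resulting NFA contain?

Recursing over subexpressions:
Each of the 5 symbol leaves contributes 0 ε-transitions.
  aa → 0 ε-transitions
  aa ∪ b ∪ a → 6 ε-transitions
  b(aa ∪ b ∪ a) → 6 ε-transitions

6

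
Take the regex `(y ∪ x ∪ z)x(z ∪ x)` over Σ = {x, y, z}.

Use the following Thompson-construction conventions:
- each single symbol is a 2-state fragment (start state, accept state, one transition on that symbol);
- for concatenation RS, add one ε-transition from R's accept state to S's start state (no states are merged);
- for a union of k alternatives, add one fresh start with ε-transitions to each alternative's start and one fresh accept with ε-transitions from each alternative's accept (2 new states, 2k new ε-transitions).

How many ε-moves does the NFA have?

12

Per subexpression:
Each of the 6 symbol leaves contributes 0 ε-transitions.
  y ∪ x ∪ z → 6 ε-transitions
  z ∪ x → 4 ε-transitions
  (y ∪ x ∪ z)x(z ∪ x) → 12 ε-transitions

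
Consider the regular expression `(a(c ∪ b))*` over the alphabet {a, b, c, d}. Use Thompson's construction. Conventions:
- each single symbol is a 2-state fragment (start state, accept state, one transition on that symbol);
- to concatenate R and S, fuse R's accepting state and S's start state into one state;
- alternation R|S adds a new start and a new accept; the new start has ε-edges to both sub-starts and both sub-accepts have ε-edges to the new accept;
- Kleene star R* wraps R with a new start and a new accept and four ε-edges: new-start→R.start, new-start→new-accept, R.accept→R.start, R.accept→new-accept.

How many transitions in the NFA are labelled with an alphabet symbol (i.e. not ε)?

Per subexpression:
Each of the 3 symbol leaves contributes exactly 1 symbol transition.
  c ∪ b — 2 symbol transitions
  a(c ∪ b) — 3 symbol transitions
  (a(c ∪ b))* — 3 symbol transitions

3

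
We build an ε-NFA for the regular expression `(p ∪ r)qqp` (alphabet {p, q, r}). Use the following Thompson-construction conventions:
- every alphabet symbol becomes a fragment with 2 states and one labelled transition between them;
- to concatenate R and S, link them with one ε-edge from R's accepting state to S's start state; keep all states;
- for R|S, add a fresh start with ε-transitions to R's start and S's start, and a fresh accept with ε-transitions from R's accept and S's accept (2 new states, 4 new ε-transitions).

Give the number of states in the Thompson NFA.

Recursing over subexpressions:
Each of the 5 symbol leaves contributes a 2-state fragment.
  p ∪ r — 6 states
  (p ∪ r)qqp — 12 states

12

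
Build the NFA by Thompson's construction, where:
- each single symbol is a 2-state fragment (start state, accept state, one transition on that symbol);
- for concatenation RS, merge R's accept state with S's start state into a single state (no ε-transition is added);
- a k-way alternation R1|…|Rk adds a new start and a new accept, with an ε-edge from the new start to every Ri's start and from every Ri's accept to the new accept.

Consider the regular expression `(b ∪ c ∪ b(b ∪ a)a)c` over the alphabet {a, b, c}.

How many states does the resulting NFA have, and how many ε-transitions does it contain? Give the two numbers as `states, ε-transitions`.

15, 10

Recursing over subexpressions:
Each of the 7 symbol leaves contributes 2 states and 0 ε-transitions.
  b ∪ a → 6 states, 4 ε-transitions
  b(b ∪ a)a → 8 states, 4 ε-transitions
  b ∪ c ∪ b(b ∪ a)a → 14 states, 10 ε-transitions
  (b ∪ c ∪ b(b ∪ a)a)c → 15 states, 10 ε-transitions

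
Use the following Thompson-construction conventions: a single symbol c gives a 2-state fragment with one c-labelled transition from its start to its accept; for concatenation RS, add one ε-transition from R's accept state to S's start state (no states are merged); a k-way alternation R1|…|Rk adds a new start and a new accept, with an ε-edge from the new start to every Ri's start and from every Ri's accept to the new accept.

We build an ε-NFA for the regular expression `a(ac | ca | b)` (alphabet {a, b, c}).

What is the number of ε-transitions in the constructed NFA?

9

Per subexpression:
Each of the 6 symbol leaves contributes 0 ε-transitions.
  ac — 1 ε-transition
  ca — 1 ε-transition
  ac | ca | b — 8 ε-transitions
  a(ac | ca | b) — 9 ε-transitions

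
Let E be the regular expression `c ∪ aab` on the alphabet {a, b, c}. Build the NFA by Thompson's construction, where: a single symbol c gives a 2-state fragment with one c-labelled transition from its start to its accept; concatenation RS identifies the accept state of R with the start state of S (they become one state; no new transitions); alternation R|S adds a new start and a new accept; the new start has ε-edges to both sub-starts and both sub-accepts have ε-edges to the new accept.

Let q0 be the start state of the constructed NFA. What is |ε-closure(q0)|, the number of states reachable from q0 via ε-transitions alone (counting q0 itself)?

3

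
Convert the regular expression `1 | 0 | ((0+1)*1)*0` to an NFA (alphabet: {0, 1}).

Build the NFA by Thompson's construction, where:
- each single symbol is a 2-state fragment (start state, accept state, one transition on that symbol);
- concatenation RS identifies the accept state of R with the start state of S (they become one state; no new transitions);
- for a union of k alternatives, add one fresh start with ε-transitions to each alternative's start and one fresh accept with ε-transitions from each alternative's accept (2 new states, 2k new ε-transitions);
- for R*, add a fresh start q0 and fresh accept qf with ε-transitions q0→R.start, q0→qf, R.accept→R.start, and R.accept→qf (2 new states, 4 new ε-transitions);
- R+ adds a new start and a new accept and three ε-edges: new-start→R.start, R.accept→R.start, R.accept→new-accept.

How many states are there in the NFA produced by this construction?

Recursing over subexpressions:
Each of the 6 symbol leaves contributes a 2-state fragment.
  0+ = 4 states
  0+1 = 5 states
  (0+1)* = 7 states
  (0+1)*1 = 8 states
  ((0+1)*1)* = 10 states
  ((0+1)*1)*0 = 11 states
  1 | 0 | ((0+1)*1)*0 = 17 states

17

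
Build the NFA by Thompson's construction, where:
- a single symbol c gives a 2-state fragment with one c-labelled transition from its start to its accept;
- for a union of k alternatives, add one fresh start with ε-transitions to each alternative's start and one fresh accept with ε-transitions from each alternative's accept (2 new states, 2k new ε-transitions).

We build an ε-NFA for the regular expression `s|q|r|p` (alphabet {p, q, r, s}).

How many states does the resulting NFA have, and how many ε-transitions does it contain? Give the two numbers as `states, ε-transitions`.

Per subexpression:
Each of the 4 symbol leaves contributes 2 states and 0 ε-transitions.
  s|q|r|p = 10 states, 8 ε-transitions

10, 8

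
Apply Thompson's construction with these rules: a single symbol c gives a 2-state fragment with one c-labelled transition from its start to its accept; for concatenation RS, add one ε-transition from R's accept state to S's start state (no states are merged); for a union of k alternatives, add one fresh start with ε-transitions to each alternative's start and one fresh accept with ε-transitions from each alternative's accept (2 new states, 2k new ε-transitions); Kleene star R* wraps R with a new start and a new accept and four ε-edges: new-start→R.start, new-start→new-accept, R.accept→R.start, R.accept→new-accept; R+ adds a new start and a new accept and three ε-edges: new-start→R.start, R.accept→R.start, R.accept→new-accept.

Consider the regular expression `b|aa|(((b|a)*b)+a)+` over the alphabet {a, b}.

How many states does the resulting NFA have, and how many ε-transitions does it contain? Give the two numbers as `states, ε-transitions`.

24, 23

Building bottom-up:
Each of the 7 symbol leaves contributes 2 states and 0 ε-transitions.
  aa → 4 states, 1 ε-transition
  b|a → 6 states, 4 ε-transitions
  (b|a)* → 8 states, 8 ε-transitions
  (b|a)*b → 10 states, 9 ε-transitions
  ((b|a)*b)+ → 12 states, 12 ε-transitions
  ((b|a)*b)+a → 14 states, 13 ε-transitions
  (((b|a)*b)+a)+ → 16 states, 16 ε-transitions
  b|aa|(((b|a)*b)+a)+ → 24 states, 23 ε-transitions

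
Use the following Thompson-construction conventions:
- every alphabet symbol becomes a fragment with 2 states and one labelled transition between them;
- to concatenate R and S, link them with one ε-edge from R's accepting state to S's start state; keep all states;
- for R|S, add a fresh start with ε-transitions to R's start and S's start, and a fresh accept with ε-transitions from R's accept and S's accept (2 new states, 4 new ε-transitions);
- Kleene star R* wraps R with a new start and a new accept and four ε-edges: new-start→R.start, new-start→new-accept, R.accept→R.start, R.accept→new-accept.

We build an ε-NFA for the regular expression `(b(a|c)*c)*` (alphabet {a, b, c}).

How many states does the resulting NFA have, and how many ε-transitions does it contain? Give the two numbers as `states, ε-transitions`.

14, 14

Building bottom-up:
Each of the 4 symbol leaves contributes 2 states and 0 ε-transitions.
  a|c — 6 states, 4 ε-transitions
  (a|c)* — 8 states, 8 ε-transitions
  b(a|c)*c — 12 states, 10 ε-transitions
  (b(a|c)*c)* — 14 states, 14 ε-transitions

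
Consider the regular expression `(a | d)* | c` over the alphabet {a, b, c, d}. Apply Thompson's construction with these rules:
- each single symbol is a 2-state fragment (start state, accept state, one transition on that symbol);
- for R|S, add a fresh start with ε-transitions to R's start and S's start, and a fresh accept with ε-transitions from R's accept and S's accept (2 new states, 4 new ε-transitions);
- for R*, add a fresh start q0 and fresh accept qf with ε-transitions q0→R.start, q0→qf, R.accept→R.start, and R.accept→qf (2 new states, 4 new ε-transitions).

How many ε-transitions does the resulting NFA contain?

Bottom-up over the parse tree:
Each of the 3 symbol leaves contributes 0 ε-transitions.
  a | d — 4 ε-transitions
  (a | d)* — 8 ε-transitions
  (a | d)* | c — 12 ε-transitions

12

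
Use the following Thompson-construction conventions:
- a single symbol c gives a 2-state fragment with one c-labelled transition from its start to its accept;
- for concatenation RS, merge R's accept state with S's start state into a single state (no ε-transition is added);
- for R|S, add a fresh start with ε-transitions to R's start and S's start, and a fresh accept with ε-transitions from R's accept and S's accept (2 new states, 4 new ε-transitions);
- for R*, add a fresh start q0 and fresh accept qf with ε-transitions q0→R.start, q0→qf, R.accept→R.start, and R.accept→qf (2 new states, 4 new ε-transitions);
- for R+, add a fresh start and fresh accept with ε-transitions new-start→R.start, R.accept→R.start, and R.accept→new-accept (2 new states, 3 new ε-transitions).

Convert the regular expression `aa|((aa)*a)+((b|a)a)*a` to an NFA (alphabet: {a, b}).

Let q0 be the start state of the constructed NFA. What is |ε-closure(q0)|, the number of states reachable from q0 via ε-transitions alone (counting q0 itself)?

6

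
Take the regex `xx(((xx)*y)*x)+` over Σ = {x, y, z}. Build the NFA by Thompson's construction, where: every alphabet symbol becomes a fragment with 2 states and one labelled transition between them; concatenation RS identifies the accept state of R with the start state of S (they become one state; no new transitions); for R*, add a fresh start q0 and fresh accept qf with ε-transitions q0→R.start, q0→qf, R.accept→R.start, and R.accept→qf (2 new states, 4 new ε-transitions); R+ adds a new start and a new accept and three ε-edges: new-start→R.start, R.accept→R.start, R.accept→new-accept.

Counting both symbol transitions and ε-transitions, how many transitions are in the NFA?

17

Per subexpression:
Each of the 6 symbol leaves contributes 1 transition (1 symbol, 0 ε).
  xx → 2 transitions (2 symbol, 0 ε)
  (xx)* → 6 transitions (2 symbol, 4 ε)
  (xx)*y → 7 transitions (3 symbol, 4 ε)
  ((xx)*y)* → 11 transitions (3 symbol, 8 ε)
  ((xx)*y)*x → 12 transitions (4 symbol, 8 ε)
  (((xx)*y)*x)+ → 15 transitions (4 symbol, 11 ε)
  xx(((xx)*y)*x)+ → 17 transitions (6 symbol, 11 ε)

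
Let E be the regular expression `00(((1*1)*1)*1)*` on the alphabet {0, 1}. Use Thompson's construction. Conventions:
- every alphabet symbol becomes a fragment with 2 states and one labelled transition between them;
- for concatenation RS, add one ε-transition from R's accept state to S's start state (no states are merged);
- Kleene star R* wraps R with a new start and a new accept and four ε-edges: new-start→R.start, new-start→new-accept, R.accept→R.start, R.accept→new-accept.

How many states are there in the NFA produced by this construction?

20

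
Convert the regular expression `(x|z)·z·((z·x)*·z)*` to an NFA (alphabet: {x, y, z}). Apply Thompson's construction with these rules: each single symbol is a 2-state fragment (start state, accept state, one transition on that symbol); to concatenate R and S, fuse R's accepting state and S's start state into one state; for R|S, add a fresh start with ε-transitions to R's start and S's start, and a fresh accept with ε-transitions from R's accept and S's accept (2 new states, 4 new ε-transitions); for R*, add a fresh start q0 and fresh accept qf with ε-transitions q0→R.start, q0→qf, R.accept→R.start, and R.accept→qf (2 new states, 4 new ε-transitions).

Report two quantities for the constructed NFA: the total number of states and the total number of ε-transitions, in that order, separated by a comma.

Per subexpression:
Each of the 6 symbol leaves contributes 2 states and 0 ε-transitions.
  x|z → 6 states, 4 ε-transitions
  z·x → 3 states, 0 ε-transitions
  (z·x)* → 5 states, 4 ε-transitions
  (z·x)*·z → 6 states, 4 ε-transitions
  ((z·x)*·z)* → 8 states, 8 ε-transitions
  (x|z)·z·((z·x)*·z)* → 14 states, 12 ε-transitions

14, 12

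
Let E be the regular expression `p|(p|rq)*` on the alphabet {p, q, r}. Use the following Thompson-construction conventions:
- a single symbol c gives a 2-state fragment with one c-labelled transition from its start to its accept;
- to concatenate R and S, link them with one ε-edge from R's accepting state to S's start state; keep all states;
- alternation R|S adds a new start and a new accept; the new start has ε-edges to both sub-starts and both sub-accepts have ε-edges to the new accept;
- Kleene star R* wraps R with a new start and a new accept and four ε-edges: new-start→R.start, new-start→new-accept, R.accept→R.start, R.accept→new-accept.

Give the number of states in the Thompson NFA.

14

Per subexpression:
Each of the 4 symbol leaves contributes a 2-state fragment.
  rq — 4 states
  p|rq — 8 states
  (p|rq)* — 10 states
  p|(p|rq)* — 14 states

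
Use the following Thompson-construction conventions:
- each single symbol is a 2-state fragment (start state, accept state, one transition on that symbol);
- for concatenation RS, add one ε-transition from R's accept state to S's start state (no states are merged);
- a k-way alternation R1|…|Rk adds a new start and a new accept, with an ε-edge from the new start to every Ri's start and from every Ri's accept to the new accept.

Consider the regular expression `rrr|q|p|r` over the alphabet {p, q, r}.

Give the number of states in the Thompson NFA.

Recursing over subexpressions:
Each of the 6 symbol leaves contributes a 2-state fragment.
  rrr — 6 states
  rrr|q|p|r — 14 states

14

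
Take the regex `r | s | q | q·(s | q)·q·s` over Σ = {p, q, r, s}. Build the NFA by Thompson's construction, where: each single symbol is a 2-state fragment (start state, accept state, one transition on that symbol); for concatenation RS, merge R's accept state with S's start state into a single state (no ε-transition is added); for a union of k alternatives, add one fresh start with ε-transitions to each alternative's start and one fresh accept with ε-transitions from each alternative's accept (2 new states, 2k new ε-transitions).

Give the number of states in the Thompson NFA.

By structural recursion:
Each of the 8 symbol leaves contributes a 2-state fragment.
  s | q — 6 states
  q·(s | q)·q·s — 9 states
  r | s | q | q·(s | q)·q·s — 17 states

17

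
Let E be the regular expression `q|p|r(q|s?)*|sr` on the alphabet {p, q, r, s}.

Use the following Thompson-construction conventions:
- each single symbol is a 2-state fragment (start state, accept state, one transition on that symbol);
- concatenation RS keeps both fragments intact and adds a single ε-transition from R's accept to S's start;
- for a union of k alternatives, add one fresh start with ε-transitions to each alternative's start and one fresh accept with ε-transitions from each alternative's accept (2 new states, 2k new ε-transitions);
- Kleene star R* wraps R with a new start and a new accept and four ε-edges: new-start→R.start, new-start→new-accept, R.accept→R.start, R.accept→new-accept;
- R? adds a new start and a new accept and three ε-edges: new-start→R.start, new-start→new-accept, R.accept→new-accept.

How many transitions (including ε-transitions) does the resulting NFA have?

Bottom-up over the parse tree:
Each of the 7 symbol leaves contributes 1 transition (1 symbol, 0 ε).
  s? — 4 transitions (1 symbol, 3 ε)
  q|s? — 9 transitions (2 symbol, 7 ε)
  (q|s?)* — 13 transitions (2 symbol, 11 ε)
  r(q|s?)* — 15 transitions (3 symbol, 12 ε)
  sr — 3 transitions (2 symbol, 1 ε)
  q|p|r(q|s?)*|sr — 28 transitions (7 symbol, 21 ε)

28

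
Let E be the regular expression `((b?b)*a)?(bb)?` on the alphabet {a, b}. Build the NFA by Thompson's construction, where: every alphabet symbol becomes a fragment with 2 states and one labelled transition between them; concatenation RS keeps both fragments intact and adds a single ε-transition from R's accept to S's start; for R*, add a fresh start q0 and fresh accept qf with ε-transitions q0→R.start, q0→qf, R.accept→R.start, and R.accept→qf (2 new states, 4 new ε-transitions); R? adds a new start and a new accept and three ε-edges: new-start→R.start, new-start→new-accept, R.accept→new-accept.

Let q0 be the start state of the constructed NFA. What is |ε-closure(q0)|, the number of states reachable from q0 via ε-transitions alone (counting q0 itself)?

12

Let C(F) = |ε-closure(F.start)| within fragment F, and note whether F accepts ε. Symbol fragments have C = 1 and do not accept ε. Then:
  b? : new start has ε-edges to the inner start and to the new accept, so |closure| = 2 + 1 = 3
  b?b : |closure| = 3 + 1 = 4 (closure spills across the concat boundary because the left factor accepts ε)
  (b?b)* : new start has ε-edges to the inner start and to the new accept, so |closure| = 2 + 4 = 6
  (b?b)*a : |closure| = 6 + 1 = 7 (closure spills across the concat boundary because the left factor accepts ε)
  ((b?b)*a)? : |closure| = 1 (new start) + 7 (body) + 1 (new accept, via ε) = 9
  bb : |closure| equals the left operand's closure size = 1 (its accept is not ε-reachable, so the closure stops there)
  (bb)? : |closure| = 1 (new start) + 1 (body) + 1 (new accept, via ε) = 3
  ((b?b)*a)?(bb)? : the left operand accepts ε, so the closure extends into the next operand (via the concat ε-link); |closure| = 9 + 3 = 12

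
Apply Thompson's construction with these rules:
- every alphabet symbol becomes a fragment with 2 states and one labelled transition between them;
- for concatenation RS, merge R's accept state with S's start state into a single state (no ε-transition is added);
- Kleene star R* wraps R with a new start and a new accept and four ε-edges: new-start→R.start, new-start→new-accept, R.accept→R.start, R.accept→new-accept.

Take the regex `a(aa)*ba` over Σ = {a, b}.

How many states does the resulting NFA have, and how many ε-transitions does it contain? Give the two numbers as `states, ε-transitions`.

8, 4

Building bottom-up:
Each of the 5 symbol leaves contributes 2 states and 0 ε-transitions.
  aa — 3 states, 0 ε-transitions
  (aa)* — 5 states, 4 ε-transitions
  a(aa)*ba — 8 states, 4 ε-transitions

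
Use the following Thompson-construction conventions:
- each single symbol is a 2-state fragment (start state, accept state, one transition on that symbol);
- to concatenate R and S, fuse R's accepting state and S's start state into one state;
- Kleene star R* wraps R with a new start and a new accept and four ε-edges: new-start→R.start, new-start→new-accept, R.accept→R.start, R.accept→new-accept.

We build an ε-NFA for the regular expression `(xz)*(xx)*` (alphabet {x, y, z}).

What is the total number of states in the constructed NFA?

9

Recursing over subexpressions:
Each of the 4 symbol leaves contributes a 2-state fragment.
  xz → 3 states
  (xz)* → 5 states
  xx → 3 states
  (xx)* → 5 states
  (xz)*(xx)* → 9 states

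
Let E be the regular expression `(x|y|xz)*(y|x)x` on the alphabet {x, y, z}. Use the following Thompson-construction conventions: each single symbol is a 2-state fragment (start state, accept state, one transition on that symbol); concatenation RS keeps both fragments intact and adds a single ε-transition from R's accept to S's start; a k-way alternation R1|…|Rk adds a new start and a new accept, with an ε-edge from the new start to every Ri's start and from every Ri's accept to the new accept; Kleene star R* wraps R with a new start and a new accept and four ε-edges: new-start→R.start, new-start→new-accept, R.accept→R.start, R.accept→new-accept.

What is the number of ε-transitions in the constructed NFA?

Recursing over subexpressions:
Each of the 7 symbol leaves contributes 0 ε-transitions.
  xz = 1 ε-transition
  x|y|xz = 7 ε-transitions
  (x|y|xz)* = 11 ε-transitions
  y|x = 4 ε-transitions
  (x|y|xz)*(y|x)x = 17 ε-transitions

17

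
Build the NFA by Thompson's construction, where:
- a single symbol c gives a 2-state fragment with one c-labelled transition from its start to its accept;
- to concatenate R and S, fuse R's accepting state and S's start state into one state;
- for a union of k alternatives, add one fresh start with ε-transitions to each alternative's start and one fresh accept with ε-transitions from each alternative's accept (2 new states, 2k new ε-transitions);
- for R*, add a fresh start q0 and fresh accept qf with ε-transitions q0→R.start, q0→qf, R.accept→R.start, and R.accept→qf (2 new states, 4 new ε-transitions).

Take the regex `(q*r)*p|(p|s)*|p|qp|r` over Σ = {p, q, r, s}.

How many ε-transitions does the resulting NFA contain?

26

By structural recursion:
Each of the 9 symbol leaves contributes 0 ε-transitions.
  q* → 4 ε-transitions
  q*r → 4 ε-transitions
  (q*r)* → 8 ε-transitions
  (q*r)*p → 8 ε-transitions
  p|s → 4 ε-transitions
  (p|s)* → 8 ε-transitions
  qp → 0 ε-transitions
  (q*r)*p|(p|s)*|p|qp|r → 26 ε-transitions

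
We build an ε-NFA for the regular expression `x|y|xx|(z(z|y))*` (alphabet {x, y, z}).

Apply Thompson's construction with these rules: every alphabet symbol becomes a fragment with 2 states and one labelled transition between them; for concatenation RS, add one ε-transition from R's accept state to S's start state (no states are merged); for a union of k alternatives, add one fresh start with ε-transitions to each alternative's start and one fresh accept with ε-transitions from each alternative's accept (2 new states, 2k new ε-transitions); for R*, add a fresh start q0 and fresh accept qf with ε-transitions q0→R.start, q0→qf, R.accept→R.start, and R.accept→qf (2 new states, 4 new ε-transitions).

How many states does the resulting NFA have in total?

Per subexpression:
Each of the 7 symbol leaves contributes a 2-state fragment.
  xx = 4 states
  z|y = 6 states
  z(z|y) = 8 states
  (z(z|y))* = 10 states
  x|y|xx|(z(z|y))* = 20 states

20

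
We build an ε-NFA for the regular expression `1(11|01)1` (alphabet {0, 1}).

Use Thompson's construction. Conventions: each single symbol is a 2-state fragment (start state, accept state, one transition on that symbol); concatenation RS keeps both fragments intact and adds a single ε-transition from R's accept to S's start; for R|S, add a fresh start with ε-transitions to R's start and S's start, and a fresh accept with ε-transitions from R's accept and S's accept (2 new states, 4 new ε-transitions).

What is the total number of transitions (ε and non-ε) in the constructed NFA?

By structural recursion:
Each of the 6 symbol leaves contributes 1 transition (1 symbol, 0 ε).
  11 : 3 transitions (2 symbol, 1 ε)
  01 : 3 transitions (2 symbol, 1 ε)
  11|01 : 10 transitions (4 symbol, 6 ε)
  1(11|01)1 : 14 transitions (6 symbol, 8 ε)

14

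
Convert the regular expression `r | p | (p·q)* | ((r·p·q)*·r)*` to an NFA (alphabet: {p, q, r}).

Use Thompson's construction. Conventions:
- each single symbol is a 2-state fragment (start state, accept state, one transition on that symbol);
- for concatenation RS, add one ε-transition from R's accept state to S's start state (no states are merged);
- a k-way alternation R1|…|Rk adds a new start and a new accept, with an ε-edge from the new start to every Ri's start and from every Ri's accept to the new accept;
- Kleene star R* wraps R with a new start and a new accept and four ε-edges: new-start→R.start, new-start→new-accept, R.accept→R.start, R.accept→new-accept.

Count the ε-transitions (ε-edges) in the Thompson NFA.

By structural recursion:
Each of the 8 symbol leaves contributes 0 ε-transitions.
  p·q → 1 ε-transition
  (p·q)* → 5 ε-transitions
  r·p·q → 2 ε-transitions
  (r·p·q)* → 6 ε-transitions
  (r·p·q)*·r → 7 ε-transitions
  ((r·p·q)*·r)* → 11 ε-transitions
  r | p | (p·q)* | ((r·p·q)*·r)* → 24 ε-transitions

24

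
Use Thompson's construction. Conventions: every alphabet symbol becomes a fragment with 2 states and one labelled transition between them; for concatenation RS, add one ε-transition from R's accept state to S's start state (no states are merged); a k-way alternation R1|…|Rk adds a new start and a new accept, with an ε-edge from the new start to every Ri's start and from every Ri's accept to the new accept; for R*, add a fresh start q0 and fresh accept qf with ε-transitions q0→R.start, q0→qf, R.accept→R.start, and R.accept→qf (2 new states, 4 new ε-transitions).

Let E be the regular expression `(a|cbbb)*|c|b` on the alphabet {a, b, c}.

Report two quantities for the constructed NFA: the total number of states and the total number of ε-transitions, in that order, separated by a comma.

20, 17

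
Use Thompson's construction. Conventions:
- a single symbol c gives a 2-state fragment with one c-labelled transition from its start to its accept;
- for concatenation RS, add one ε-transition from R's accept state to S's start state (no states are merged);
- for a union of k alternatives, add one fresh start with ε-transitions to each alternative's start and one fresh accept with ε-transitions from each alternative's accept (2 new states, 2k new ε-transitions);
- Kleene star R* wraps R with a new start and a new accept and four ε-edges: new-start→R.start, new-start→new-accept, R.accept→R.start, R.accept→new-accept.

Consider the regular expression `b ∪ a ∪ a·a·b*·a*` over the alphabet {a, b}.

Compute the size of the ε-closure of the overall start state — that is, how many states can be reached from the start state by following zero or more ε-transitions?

Work bottom-up. For each fragment F, track |ε-closure(F.start)| and whether F's accept lies in that closure (i.e. whether F accepts ε). A single-symbol fragment has closure size 1 and does not accept ε.
  b* — the star's fresh start ε-reaches both the body's start and the fresh accept: |ε-closure| = 2 + 1 = 3
  a* — |ε-closure| = 1 (new start) + 1 (body) + 1 (new accept) = 3
  a·a·b*·a* — |ε-closure| equals the left operand's closure size = 1 (its accept is not ε-reachable, so the closure stops there)
  b ∪ a ∪ a·a·b*·a* — new start ε-reaches every alternative's start; none of them accept ε, so the new accept is not reached: |ε-closure| = 1 + 1 + 1 + 1 = 4

4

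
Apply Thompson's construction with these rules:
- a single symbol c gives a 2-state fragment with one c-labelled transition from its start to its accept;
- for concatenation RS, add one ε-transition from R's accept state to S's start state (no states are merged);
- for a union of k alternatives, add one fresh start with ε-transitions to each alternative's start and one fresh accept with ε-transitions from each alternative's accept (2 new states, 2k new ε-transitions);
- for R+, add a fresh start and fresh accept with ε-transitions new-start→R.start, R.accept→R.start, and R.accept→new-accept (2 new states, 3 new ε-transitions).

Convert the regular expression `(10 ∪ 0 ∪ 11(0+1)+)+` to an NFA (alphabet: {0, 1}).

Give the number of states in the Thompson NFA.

By structural recursion:
Each of the 7 symbol leaves contributes a 2-state fragment.
  10 — 4 states
  0+ — 4 states
  0+1 — 6 states
  (0+1)+ — 8 states
  11(0+1)+ — 12 states
  10 ∪ 0 ∪ 11(0+1)+ — 20 states
  (10 ∪ 0 ∪ 11(0+1)+)+ — 22 states

22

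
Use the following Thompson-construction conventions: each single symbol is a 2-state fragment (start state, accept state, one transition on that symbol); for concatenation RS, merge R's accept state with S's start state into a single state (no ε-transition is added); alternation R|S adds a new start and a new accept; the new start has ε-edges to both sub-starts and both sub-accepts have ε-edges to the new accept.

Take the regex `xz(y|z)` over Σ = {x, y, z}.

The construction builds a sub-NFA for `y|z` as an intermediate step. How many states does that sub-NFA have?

6

Fragment for `y|z`:
Each of the 2 symbol leaves contributes a 2-state fragment.
  y|z : 6 states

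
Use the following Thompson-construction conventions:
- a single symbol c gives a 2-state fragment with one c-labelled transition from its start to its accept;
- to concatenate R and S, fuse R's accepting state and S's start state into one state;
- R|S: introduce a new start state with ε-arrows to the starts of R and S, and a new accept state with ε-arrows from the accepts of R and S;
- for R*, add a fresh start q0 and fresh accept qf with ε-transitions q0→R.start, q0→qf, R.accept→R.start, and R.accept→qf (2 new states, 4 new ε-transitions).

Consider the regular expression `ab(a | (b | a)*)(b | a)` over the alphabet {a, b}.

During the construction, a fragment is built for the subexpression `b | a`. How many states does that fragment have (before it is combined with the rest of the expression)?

6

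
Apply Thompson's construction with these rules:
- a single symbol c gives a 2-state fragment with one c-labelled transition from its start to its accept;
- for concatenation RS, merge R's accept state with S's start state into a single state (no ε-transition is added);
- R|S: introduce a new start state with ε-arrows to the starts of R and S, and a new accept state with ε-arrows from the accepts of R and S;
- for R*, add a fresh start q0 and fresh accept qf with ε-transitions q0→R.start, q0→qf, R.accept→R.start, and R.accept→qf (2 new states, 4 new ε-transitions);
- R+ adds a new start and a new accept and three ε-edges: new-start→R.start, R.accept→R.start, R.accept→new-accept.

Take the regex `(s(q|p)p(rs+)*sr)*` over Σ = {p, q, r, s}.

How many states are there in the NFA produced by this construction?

Building bottom-up:
Each of the 8 symbol leaves contributes a 2-state fragment.
  q|p = 6 states
  s+ = 4 states
  rs+ = 5 states
  (rs+)* = 7 states
  s(q|p)p(rs+)*sr = 16 states
  (s(q|p)p(rs+)*sr)* = 18 states

18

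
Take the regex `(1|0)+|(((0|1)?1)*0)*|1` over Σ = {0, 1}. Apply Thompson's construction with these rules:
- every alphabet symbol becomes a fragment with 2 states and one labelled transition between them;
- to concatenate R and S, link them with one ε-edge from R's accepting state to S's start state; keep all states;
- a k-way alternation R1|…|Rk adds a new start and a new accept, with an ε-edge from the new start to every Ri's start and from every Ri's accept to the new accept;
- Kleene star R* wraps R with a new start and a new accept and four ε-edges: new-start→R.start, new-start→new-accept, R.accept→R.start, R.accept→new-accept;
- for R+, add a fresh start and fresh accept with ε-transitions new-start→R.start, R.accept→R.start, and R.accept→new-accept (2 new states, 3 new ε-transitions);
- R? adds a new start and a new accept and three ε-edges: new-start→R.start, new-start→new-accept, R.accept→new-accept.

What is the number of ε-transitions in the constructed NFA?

Per subexpression:
Each of the 7 symbol leaves contributes 0 ε-transitions.
  1|0 → 4 ε-transitions
  (1|0)+ → 7 ε-transitions
  0|1 → 4 ε-transitions
  (0|1)? → 7 ε-transitions
  (0|1)?1 → 8 ε-transitions
  ((0|1)?1)* → 12 ε-transitions
  ((0|1)?1)*0 → 13 ε-transitions
  (((0|1)?1)*0)* → 17 ε-transitions
  (1|0)+|(((0|1)?1)*0)*|1 → 30 ε-transitions

30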